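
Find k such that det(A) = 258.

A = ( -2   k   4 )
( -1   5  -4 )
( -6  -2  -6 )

k = 3

Expanding along the column containing k, det(A) is linear in k: det(A) = (18)·k + (204).
Set (18)·k + (204) = 258  ⇒  (18)·k = 54  ⇒  k = 3.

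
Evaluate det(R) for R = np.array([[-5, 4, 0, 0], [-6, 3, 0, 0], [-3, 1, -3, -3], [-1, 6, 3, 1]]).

R is block lower-triangular with a 2×2 block and a 2×2 block on the diagonal, so its determinant equals the product of the determinants of the diagonal blocks.
det of the 2×2 block = 9
det of the 2×2 block = 6
det = (9)·(6) = 54

54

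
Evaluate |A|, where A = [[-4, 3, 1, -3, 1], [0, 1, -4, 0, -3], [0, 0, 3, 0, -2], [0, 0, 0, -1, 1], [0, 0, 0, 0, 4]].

A is upper triangular, so det(A) is the product of the diagonal entries:
det = (-4) · (1) · (3) · (-1) · (4) = 48

det(A) = 48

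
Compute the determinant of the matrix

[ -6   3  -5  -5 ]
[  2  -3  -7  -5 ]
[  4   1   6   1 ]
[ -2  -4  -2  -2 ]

The determinant is 1132.

Expand along row 1:
  + (-6) · M_11   where M_11 = det([-3 -7 -5; 1 6 1; -4 -2 -2]) = -66
  − (3) · M_12   where M_12 = det([2 -7 -5; 4 6 1; -2 -2 -2]) = -82
  + (-5) · M_13   where M_13 = det([2 -3 -5; 4 1 1; -2 -4 -2]) = 56
  − (-5) · M_14   where M_14 = det([2 -3 -7; 4 1 6; -2 -4 -2]) = 154
det = (+1)·(-6)·(-66) + (-1)·(3)·(-82) + (+1)·(-5)·(56) + (-1)·(-5)·(154) = 1132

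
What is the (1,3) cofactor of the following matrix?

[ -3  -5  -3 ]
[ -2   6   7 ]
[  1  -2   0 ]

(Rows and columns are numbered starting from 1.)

The cofactor is -2.

Delete row 1 and column 3; the remaining 2×2 submatrix is [-2 6; 1 -2].
Its determinant is (-2)·(-2) − 6·1 = -2.
The cofactor carries sign (−1)^(1+3) = +1, so C_{1,3} = +(-2) = -2.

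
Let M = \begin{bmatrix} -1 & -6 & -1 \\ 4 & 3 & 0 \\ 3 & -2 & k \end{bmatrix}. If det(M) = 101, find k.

4

Expanding along the column containing k, det(M) is linear in k: det(M) = (21)·k + (17).
Set (21)·k + (17) = 101  ⇒  (21)·k = 84  ⇒  k = 4.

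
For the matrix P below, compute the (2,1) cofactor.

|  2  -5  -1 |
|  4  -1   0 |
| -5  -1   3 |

16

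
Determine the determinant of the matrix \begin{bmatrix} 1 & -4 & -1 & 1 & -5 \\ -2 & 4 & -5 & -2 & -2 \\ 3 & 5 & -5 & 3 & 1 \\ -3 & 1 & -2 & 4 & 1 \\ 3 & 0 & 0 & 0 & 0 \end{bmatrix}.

The determinant is 225.

Expand along row 5 (it has 4 zeros):
  + (3) · M_51   where M_51 = det([-4 -1 1 -5; 4 -5 -2 -2; 5 -5 3 1; 1 -2 4 1]) = 75
det = (+1)·(3)·(75) = 225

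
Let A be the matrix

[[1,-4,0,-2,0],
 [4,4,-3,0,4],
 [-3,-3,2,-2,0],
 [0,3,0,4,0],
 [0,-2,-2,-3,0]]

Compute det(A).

Expand along column 5 (it has 4 zeros):
  − (4) · M_25   where M_25 = det([1 -4 0 -2; -3 -3 2 -2; 0 3 0 4; 0 -2 -2 -3]) = -70
det = (-1)·(4)·(-70) = 280

|A| = 280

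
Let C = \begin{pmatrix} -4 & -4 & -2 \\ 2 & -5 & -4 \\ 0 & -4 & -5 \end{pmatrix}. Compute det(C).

|C| = -60

Expand along row 3:
  − (-4) · |-4 -2; 2 -4| = −(-4)·(16 − (-4)) = 80
  + (-5) · |-4 -4; 2 -5| = (-5)·(20 − (-8)) = -140
Sum: (80) + (-140) = -60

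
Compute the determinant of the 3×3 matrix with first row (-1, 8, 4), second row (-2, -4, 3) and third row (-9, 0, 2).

Expand along row 3:
  + (-9) · |8 4; -4 3| = (-9)·(24 − (-16)) = -360
  + 2 · |-1 8; -2 -4| = 2·(4 − (-16)) = 40
Sum: (-360) + (40) = -320

The determinant is -320.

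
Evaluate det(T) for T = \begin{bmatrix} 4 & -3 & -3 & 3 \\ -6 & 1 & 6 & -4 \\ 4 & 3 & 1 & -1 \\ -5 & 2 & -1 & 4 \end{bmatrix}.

-448

Expand along row 1:
  + (4) · M_11   where M_11 = det([1 6 -4; 3 1 -1; 2 -1 4]) = -61
  − (-3) · M_12   where M_12 = det([-6 6 -4; 4 1 -1; -5 -1 4]) = -88
  + (-3) · M_13   where M_13 = det([-6 1 -4; 4 3 -1; -5 2 4]) = -187
  − (3) · M_14   where M_14 = det([-6 1 6; 4 3 1; -5 2 -1]) = 167
det = (+1)·(4)·(-61) + (-1)·(-3)·(-88) + (+1)·(-3)·(-187) + (-1)·(3)·(167) = -448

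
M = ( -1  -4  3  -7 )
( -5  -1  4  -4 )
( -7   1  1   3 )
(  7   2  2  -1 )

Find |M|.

det(M) = 245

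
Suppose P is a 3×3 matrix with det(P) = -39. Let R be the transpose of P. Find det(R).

det(Pᵀ) = det(P).
det(R) = (1)·(-39) = -39

-39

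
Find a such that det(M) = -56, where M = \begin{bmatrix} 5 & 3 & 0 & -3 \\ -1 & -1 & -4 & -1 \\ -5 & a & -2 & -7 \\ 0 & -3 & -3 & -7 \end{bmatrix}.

Expanding along the row containing a, det(M) is linear in a: det(M) = (-116)·a + (-868).
Set (-116)·a + (-868) = -56  ⇒  (-116)·a = 812  ⇒  a = -7.

a = -7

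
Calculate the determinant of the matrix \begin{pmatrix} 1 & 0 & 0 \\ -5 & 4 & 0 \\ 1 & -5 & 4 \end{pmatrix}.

The matrix is lower triangular, so the determinant is the product of the diagonal entries:
det = (1) · (4) · (4) = 16

The determinant is 16.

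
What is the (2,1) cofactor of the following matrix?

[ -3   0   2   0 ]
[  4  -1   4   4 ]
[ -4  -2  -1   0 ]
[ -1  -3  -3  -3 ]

Delete row 2 and column 1; the remaining 3×3 submatrix is [0 2 0; -2 -1 0; -3 -3 -3].
Its determinant is -12.
The cofactor carries sign (−1)^(2+1) = −1, so C_{2,1} = −(-12) = 12.

The cofactor is 12.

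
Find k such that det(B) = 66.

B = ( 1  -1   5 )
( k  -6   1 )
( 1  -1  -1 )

k = -5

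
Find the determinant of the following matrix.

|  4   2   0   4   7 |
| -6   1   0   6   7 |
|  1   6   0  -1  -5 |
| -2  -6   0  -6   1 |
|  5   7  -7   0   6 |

Expand along column 3 (it has 4 zeros):
  + (-7) · M_53   where M_53 = det([4 2 4 7; -6 1 6 7; 1 6 -1 -5; -2 -6 -6 1]) = -2384
det = (+1)·(-7)·(-2384) = 16688

16688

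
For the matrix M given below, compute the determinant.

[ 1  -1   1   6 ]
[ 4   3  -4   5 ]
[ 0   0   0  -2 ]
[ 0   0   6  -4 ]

M is block upper-triangular with a 2×2 block and a 2×2 block on the diagonal, so its determinant equals the product of the determinants of the diagonal blocks.
det of the 2×2 block = 7
det of the 2×2 block = 12
det = (7)·(12) = 84

84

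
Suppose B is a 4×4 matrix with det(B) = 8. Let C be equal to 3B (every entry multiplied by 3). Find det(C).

For a 4×4 matrix, det(3B) = 3^4·det(B) = 81·det(B).
det(C) = (81)·(8) = 648

648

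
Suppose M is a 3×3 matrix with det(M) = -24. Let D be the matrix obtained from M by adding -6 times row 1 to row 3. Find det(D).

The determinant is -24.

Adding a multiple of one row to another leaves the determinant unchanged.
det(D) = (1)·(-24) = -24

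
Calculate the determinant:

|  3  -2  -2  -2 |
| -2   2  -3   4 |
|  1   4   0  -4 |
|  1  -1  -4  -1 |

-180

Expand along row 3 (it has 1 zero):
  + (1) · M_31   where M_31 = det([-2 -2 -2; 2 -3 4; -1 -4 -1]) = -12
  − (4) · M_32   where M_32 = det([3 -2 -2; -2 -3 4; 1 -4 -1]) = 31
  − (-4) · M_34   where M_34 = det([3 -2 -2; -2 2 -3; 1 -1 -4]) = -11
det = (+1)·(1)·(-12) + (-1)·(4)·(31) + (-1)·(-4)·(-11) = -180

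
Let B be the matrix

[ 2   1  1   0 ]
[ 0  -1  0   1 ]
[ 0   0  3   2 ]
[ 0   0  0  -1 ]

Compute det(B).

6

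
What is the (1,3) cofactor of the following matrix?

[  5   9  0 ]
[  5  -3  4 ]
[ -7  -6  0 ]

Delete row 1 and column 3; the remaining 2×2 submatrix is [5 -3; -7 -6].
Its determinant is 5·(-6) − (-3)·(-7) = -51.
The cofactor carries sign (−1)^(1+3) = +1, so C_{1,3} = +(-51) = -51.

-51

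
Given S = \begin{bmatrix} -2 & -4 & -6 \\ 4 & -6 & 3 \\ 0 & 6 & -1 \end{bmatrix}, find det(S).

Expand along row 3:
  − 6 · |-2 -6; 4 3| = −6·(-6 − (-24)) = -108
  + (-1) · |-2 -4; 4 -6| = (-1)·(12 − (-16)) = -28
Sum: (-108) + (-28) = -136

-136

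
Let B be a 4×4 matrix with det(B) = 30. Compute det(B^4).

810000

det(B^4) = (det B)^4 = (30)^4 = 810000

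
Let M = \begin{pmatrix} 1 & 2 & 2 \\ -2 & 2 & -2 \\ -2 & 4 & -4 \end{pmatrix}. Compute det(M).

-16

Expand along row 1:
  + 1 · |2 -2; 4 -4| = 1·(-8 − (-8)) = 0
  − 2 · |-2 -2; -2 -4| = −2·(8 − 4) = -8
  + 2 · |-2 2; -2 4| = 2·(-8 − (-4)) = -8
Sum: (0) + (-8) + (-8) = -16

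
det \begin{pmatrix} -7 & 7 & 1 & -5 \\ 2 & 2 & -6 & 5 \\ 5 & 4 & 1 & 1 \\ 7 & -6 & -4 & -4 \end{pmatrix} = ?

The determinant is 4503.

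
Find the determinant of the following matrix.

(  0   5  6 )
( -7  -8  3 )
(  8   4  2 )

406

Expand along column 1:
  − (-7) · |5 6; 4 2| = −(-7)·(10 − 24) = -98
  + 8 · |5 6; -8 3| = 8·(15 − (-48)) = 504
Sum: (-98) + (504) = 406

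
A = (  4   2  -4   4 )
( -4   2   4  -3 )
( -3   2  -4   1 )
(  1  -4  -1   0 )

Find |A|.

-14

Expand along row 4 (it has 1 zero):
  − (1) · M_41   where M_41 = det([2 -4 4; 2 4 -3; 2 -4 1]) = -48
  + (-4) · M_42   where M_42 = det([4 -4 4; -4 4 -3; -3 -4 1]) = 28
  − (-1) · M_43   where M_43 = det([4 2 4; -4 2 -3; -3 2 1]) = 50
det = (-1)·(1)·(-48) + (+1)·(-4)·(28) + (-1)·(-1)·(50) = -14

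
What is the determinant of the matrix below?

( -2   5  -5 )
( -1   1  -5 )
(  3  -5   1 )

Expand along column 1:
  + (-2) · |1 -5; -5 1| = (-2)·(1 − 25) = 48
  − (-1) · |5 -5; -5 1| = −(-1)·(5 − 25) = -20
  + 3 · |5 -5; 1 -5| = 3·(-25 − (-5)) = -60
Sum: (48) + (-20) + (-60) = -32

-32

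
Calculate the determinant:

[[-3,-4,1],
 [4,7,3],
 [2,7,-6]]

83

Expand along row 1:
  + (-3) · |7 3; 7 -6| = (-3)·(-42 − 21) = 189
  − (-4) · |4 3; 2 -6| = −(-4)·(-24 − 6) = -120
  + 1 · |4 7; 2 7| = 1·(28 − 14) = 14
Sum: (189) + (-120) + (14) = 83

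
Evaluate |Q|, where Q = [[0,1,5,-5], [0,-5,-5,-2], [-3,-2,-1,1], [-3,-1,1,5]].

Expand along column 1 (it has 2 zeros):
  + (-3) · M_31   where M_31 = det([1 5 -5; -5 -5 -2; -1 1 5]) = 162
  − (-3) · M_41   where M_41 = det([1 5 -5; -5 -5 -2; -2 -1 1]) = 63
det = (+1)·(-3)·(162) + (-1)·(-3)·(63) = -297

The determinant is -297.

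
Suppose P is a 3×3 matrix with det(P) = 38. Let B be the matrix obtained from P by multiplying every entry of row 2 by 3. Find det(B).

Scaling one row by 3 multiplies the determinant by 3.
det(B) = (3)·(38) = 114

114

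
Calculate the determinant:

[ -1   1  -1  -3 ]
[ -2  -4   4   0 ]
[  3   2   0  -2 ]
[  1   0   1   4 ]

60

Expand along row 2 (it has 1 zero):
  − (-2) · M_21   where M_21 = det([1 -1 -3; 2 0 -2; 0 1 4]) = 4
  + (-4) · M_22   where M_22 = det([-1 -1 -3; 3 0 -2; 1 1 4]) = 3
  − (4) · M_23   where M_23 = det([-1 1 -3; 3 2 -2; 1 0 4]) = -16
det = (-1)·(-2)·(4) + (+1)·(-4)·(3) + (-1)·(4)·(-16) = 60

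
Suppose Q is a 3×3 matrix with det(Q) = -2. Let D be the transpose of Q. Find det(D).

-2

det(Qᵀ) = det(Q).
det(D) = (1)·(-2) = -2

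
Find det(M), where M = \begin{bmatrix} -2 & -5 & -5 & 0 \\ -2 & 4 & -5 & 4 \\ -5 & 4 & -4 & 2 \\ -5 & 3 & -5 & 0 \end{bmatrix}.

Expand along column 4 (it has 2 zeros):
  + (4) · M_24   where M_24 = det([-2 -5 -5; -5 4 -4; -5 3 -5]) = 16
  − (2) · M_34   where M_34 = det([-2 -5 -5; -2 4 -5; -5 3 -5]) = -135
det = (+1)·(4)·(16) + (-1)·(2)·(-135) = 334

|M| = 334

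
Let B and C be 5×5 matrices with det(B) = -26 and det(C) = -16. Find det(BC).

416

det(BC) = det(B)·det(C) = (-26)·(-16) = 416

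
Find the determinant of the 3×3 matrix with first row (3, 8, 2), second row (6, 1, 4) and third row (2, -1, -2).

The determinant is 150.

Expand along row 1:
  + 3 · |1 4; -1 -2| = 3·(-2 − (-4)) = 6
  − 8 · |6 4; 2 -2| = −8·(-12 − 8) = 160
  + 2 · |6 1; 2 -1| = 2·(-6 − 2) = -16
Sum: (6) + (160) + (-16) = 150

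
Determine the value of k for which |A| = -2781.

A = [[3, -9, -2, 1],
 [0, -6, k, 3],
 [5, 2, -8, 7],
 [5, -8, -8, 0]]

k = -9

Expanding along the row containing k, det(A) is linear in k: det(A) = (197)·k + (-1008).
Set (197)·k + (-1008) = -2781  ⇒  (197)·k = -1773  ⇒  k = -9.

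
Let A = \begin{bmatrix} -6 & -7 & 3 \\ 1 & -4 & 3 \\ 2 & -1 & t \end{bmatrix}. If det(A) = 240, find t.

Expanding along the row containing t, det(A) is linear in t: det(A) = (31)·t + (-39).
Set (31)·t + (-39) = 240  ⇒  (31)·t = 279  ⇒  t = 9.

t = 9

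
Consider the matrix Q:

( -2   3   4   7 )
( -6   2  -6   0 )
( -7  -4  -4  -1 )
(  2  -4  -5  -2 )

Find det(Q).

Expand along row 2 (it has 1 zero):
  − (-6) · M_21   where M_21 = det([3 4 7; -4 -4 -1; -4 -5 -2]) = 21
  + (2) · M_22   where M_22 = det([-2 4 7; -7 -4 -1; 2 -5 -2]) = 231
  − (-6) · M_23   where M_23 = det([-2 3 7; -7 -4 -1; 2 -4 -2]) = 196
det = (-1)·(-6)·(21) + (+1)·(2)·(231) + (-1)·(-6)·(196) = 1764

1764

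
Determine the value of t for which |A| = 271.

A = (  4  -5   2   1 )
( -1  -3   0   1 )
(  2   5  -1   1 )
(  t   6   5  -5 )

Expanding along the column containing t, det(A) is linear in t: det(A) = (-14)·t + (201).
Set (-14)·t + (201) = 271  ⇒  (-14)·t = 70  ⇒  t = -5.

t = -5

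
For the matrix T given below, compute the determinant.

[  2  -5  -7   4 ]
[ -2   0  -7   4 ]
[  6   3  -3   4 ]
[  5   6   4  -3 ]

Expand along row 2 (it has 1 zero):
  − (-2) · M_21   where M_21 = det([-5 -7 4; 3 -3 4; 6 4 -3]) = -76
  − (-7) · M_23   where M_23 = det([2 -5 4; 6 3 4; 5 6 -3]) = -172
  + (4) · M_24   where M_24 = det([2 -5 -7; 6 3 -3; 5 6 4]) = 108
det = (-1)·(-2)·(-76) + (-1)·(-7)·(-172) + (+1)·(4)·(108) = -924

-924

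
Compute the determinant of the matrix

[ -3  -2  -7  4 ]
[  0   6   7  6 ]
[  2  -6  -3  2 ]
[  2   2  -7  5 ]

Expand along row 2 (it has 1 zero):
  + (6) · M_22   where M_22 = det([-3 -7 4; 2 -3 2; 2 -7 5]) = 13
  − (7) · M_23   where M_23 = det([-3 -2 4; 2 -6 2; 2 2 5]) = 178
  + (6) · M_24   where M_24 = det([-3 -2 -7; 2 -6 -3; 2 2 -7]) = -272
det = (+1)·(6)·(13) + (-1)·(7)·(178) + (+1)·(6)·(-272) = -2800

The determinant is -2800.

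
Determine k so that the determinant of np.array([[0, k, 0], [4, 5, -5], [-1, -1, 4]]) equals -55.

k = 5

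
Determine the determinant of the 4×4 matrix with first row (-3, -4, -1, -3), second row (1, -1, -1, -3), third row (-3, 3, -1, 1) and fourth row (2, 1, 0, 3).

-92

Expand along row 4 (it has 1 zero):
  − (2) · M_41   where M_41 = det([-4 -1 -3; -1 -1 -3; 3 -1 1]) = 12
  + (1) · M_42   where M_42 = det([-3 -1 -3; 1 -1 -3; -3 -1 1]) = 16
  + (3) · M_44   where M_44 = det([-3 -4 -1; 1 -1 -1; -3 3 -1]) = -28
det = (-1)·(2)·(12) + (+1)·(1)·(16) + (+1)·(3)·(-28) = -92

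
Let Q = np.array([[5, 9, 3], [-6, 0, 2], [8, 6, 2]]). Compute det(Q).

Expand along column 2:
  − 9 · |-6 2; 8 2| = −9·(-12 − 16) = 252
  − 6 · |5 3; -6 2| = −6·(10 − (-18)) = -168
Sum: (252) + (-168) = 84

|Q| = 84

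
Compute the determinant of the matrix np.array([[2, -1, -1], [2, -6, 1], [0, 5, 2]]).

Expand along row 3:
  − 5 · |2 -1; 2 1| = −5·(2 − (-2)) = -20
  + 2 · |2 -1; 2 -6| = 2·(-12 − (-2)) = -20
Sum: (-20) + (-20) = -40

-40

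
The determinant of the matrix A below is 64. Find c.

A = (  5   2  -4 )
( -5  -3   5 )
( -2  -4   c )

Expanding along the row containing c, det(A) is linear in c: det(A) = (-5)·c + (24).
Set (-5)·c + (24) = 64  ⇒  (-5)·c = 40  ⇒  c = -8.

-8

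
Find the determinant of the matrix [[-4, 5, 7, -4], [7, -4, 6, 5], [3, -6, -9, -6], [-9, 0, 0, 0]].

Expand along row 4 (it has 3 zeros):
  − (-9) · M_41   where M_41 = det([5 7 -4; -4 6 5; -6 -9 -6]) = -621
det = (-1)·(-9)·(-621) = -5589

-5589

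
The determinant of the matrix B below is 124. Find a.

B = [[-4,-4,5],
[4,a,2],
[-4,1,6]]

8

Expanding along the column containing a, det(B) is linear in a: det(B) = (-4)·a + (156).
Set (-4)·a + (156) = 124  ⇒  (-4)·a = -32  ⇒  a = 8.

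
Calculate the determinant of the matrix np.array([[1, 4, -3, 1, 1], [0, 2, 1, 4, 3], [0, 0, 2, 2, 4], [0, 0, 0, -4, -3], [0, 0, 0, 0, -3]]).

48

The matrix is upper triangular, so the determinant is the product of the diagonal entries:
det = (1) · (2) · (2) · (-4) · (-3) = 48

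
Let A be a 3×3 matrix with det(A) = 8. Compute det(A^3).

512

det(A^3) = (det A)^3 = (8)^3 = 512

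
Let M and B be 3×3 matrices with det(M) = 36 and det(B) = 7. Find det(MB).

det(MB) = 252

det(MB) = det(M)·det(B) = (36)·(7) = 252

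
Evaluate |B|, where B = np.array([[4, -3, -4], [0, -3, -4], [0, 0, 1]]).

B is upper triangular, so det(B) is the product of the diagonal entries:
det = (4) · (-3) · (1) = -12

The determinant is -12.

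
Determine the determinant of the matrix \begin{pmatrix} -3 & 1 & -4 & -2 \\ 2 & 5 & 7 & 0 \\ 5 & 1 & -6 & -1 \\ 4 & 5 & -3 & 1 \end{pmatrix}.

Expand along row 2 (it has 1 zero):
  − (2) · M_21   where M_21 = det([1 -4 -2; 1 -6 -1; 5 -3 1]) = -39
  + (5) · M_22   where M_22 = det([-3 -4 -2; 5 -6 -1; 4 -3 1]) = 45
  − (7) · M_23   where M_23 = det([-3 1 -2; 5 1 -1; 4 5 1]) = -69
det = (-1)·(2)·(-39) + (+1)·(5)·(45) + (-1)·(7)·(-69) = 786

The determinant is 786.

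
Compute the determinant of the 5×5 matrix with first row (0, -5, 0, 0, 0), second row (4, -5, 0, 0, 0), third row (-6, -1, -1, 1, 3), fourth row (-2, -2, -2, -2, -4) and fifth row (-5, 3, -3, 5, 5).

-720

The matrix is block lower-triangular with a 2×2 block and a 3×3 block on the diagonal, so its determinant equals the product of the determinants of the diagonal blocks.
det of the 2×2 block = 20
det of the 3×3 block = -36
det = (20)·(-36) = -720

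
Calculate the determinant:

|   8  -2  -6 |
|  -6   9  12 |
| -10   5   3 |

Expand along column 1:
  + 8 · |9 12; 5 3| = 8·(27 − 60) = -264
  − (-6) · |-2 -6; 5 3| = −(-6)·(-6 − (-30)) = 144
  + (-10) · |-2 -6; 9 12| = (-10)·(-24 − (-54)) = -300
Sum: (-264) + (144) + (-300) = -420

The determinant is -420.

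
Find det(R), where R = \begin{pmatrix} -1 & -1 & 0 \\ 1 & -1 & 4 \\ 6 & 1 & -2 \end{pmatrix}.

-24

Expand along row 1:
  + (-1) · |-1 4; 1 -2| = (-1)·(2 − 4) = 2
  − (-1) · |1 4; 6 -2| = −(-1)·(-2 − 24) = -26
Sum: (2) + (-26) = -24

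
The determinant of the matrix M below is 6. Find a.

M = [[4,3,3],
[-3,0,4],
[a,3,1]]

Expanding along the column containing a, det(M) is linear in a: det(M) = (12)·a + (-66).
Set (12)·a + (-66) = 6  ⇒  (12)·a = 72  ⇒  a = 6.

a = 6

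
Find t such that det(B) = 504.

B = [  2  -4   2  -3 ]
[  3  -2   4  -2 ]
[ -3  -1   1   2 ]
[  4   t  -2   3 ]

Expanding along the row containing t, det(B) is linear in t: det(B) = (-25)·t + (304).
Set (-25)·t + (304) = 504  ⇒  (-25)·t = 200  ⇒  t = -8.

t = -8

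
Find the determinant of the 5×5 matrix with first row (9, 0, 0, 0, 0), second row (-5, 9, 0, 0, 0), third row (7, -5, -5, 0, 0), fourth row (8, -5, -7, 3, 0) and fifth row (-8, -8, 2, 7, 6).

The determinant is -7290.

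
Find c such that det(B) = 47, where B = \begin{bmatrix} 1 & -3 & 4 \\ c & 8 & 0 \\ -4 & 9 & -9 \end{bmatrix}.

Expanding along the column containing c, det(B) is linear in c: det(B) = (9)·c + (56).
Set (9)·c + (56) = 47  ⇒  (9)·c = -9  ⇒  c = -1.

c = -1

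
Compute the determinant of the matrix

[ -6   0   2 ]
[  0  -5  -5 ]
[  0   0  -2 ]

The matrix is upper triangular, so the determinant is the product of the diagonal entries:
det = (-6) · (-5) · (-2) = -60

-60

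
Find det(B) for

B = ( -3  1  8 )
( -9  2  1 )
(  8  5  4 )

|B| = -453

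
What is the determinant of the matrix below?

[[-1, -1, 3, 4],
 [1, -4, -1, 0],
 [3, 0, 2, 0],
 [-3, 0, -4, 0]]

The determinant is 96.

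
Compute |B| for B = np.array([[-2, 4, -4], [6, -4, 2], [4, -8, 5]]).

det(B) = 48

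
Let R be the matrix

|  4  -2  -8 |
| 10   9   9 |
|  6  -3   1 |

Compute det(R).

|R| = 728

Expand along column 1:
  + 4 · |9 9; -3 1| = 4·(9 − (-27)) = 144
  − 10 · |-2 -8; -3 1| = −10·(-2 − 24) = 260
  + 6 · |-2 -8; 9 9| = 6·(-18 − (-72)) = 324
Sum: (144) + (260) + (324) = 728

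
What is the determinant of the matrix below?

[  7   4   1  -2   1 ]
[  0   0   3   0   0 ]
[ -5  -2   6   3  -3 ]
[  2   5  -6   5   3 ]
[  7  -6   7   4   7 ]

The determinant is 5136.

Expand along row 2 (it has 4 zeros):
  − (3) · M_23   where M_23 = det([7 4 -2 1; -5 -2 3 -3; 2 5 5 3; 7 -6 4 7]) = -1712
det = (-1)·(3)·(-1712) = 5136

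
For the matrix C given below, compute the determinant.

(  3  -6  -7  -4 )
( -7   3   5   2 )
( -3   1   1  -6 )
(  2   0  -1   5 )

Expand along row 4 (it has 1 zero):
  − (2) · M_41   where M_41 = det([-6 -7 -4; 3 5 2; 1 1 -6]) = 60
  − (-1) · M_43   where M_43 = det([3 -6 -4; -7 3 2; -3 1 -6]) = 220
  + (5) · M_44   where M_44 = det([3 -6 -7; -7 3 5; -3 1 1]) = 28
det = (-1)·(2)·(60) + (-1)·(-1)·(220) + (+1)·(5)·(28) = 240

det(C) = 240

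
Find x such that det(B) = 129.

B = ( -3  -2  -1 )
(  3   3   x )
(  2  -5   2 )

Expanding along the row containing x, det(B) is linear in x: det(B) = (-19)·x + (15).
Set (-19)·x + (15) = 129  ⇒  (-19)·x = 114  ⇒  x = -6.

x = -6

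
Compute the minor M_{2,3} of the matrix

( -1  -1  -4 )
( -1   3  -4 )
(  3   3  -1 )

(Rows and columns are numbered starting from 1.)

0

Delete row 2 and column 3; the remaining 2×2 submatrix is [-1 -1; 3 3].
Its determinant is (-1)·3 − (-1)·3 = 0.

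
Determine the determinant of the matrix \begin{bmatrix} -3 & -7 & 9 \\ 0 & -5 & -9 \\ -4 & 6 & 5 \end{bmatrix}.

Expand along column 1:
  + (-3) · |-5 -9; 6 5| = (-3)·(-25 − (-54)) = -87
  + (-4) · |-7 9; -5 -9| = (-4)·(63 − (-45)) = -432
Sum: (-87) + (-432) = -519

-519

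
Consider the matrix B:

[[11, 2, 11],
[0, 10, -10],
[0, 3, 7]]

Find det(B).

Expand along column 1:
  + 11 · |10 -10; 3 7| = 11·(70 − (-30)) = 1100

1100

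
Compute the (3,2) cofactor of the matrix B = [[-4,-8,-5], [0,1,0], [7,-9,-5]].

Delete row 3 and column 2; the remaining 2×2 submatrix is [-4 -5; 0 0].
Its determinant is (-4)·0 − (-5)·0 = 0.
The cofactor carries sign (−1)^(3+2) = −1, so C_{3,2} = −(0) = 0.

0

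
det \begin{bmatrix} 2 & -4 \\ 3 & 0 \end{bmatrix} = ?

det = 2·0 − (-4)·3 = 0 − (-12) = 12

The determinant is 12.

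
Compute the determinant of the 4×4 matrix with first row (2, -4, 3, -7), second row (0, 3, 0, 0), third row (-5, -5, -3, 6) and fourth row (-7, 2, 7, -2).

Expand along row 2 (it has 3 zeros):
  + (3) · M_22   where M_22 = det([2 3 -7; -5 -3 6; -7 7 -2]) = 164
det = (+1)·(3)·(164) = 492

492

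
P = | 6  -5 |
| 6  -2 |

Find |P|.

The determinant is 18.

det(P) = 6·(-2) − (-5)·6 = -12 − (-30) = 18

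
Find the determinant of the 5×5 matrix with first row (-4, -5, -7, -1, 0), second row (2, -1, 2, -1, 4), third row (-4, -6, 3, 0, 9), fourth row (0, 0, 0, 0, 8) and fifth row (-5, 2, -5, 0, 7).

Expand along row 4 (it has 4 zeros):
  − (8) · M_45   where M_45 = det([-4 -5 -7 -1; 2 -1 2 -1; -4 -6 3 0; -5 2 -5 0]) = -338
det = (-1)·(8)·(-338) = 2704

2704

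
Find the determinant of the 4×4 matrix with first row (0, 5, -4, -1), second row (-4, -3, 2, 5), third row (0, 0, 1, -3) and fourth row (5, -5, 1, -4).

-200

Expand along row 3 (it has 2 zeros):
  + (1) · M_33   where M_33 = det([0 5 -1; -4 -3 5; 5 -5 -4]) = 10
  − (-3) · M_34   where M_34 = det([0 5 -4; -4 -3 2; 5 -5 1]) = -70
det = (+1)·(1)·(10) + (-1)·(-3)·(-70) = -200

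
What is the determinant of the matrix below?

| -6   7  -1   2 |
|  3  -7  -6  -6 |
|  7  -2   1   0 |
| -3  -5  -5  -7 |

524

Expand along row 3 (it has 1 zero):
  + (7) · M_31   where M_31 = det([7 -1 2; -7 -6 -6; -5 -5 -7]) = 113
  − (-2) · M_32   where M_32 = det([-6 -1 2; 3 -6 -6; -3 -5 -7]) = -177
  + (1) · M_33   where M_33 = det([-6 7 2; 3 -7 -6; -3 -5 -7]) = 87
det = (+1)·(7)·(113) + (-1)·(-2)·(-177) + (+1)·(1)·(87) = 524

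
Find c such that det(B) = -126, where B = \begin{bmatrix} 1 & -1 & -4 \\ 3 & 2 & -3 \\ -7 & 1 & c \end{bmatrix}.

-8

Expanding along the row containing c, det(B) is linear in c: det(B) = (5)·c + (-86).
Set (5)·c + (-86) = -126  ⇒  (5)·c = -40  ⇒  c = -8.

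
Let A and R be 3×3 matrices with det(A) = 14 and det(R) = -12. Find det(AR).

det(AR) = -168

det(AR) = det(A)·det(R) = (14)·(-12) = -168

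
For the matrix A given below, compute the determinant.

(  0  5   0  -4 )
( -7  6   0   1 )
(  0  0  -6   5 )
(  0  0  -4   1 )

490

A is block upper-triangular with a 2×2 block and a 2×2 block on the diagonal, so its determinant equals the product of the determinants of the diagonal blocks.
det of the 2×2 block = 35
det of the 2×2 block = 14
det = (35)·(14) = 490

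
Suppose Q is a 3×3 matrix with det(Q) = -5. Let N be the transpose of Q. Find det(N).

-5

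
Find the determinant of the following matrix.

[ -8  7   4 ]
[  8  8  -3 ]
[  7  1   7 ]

-1203

Expand along row 1:
  + (-8) · |8 -3; 1 7| = (-8)·(56 − (-3)) = -472
  − 7 · |8 -3; 7 7| = −7·(56 − (-21)) = -539
  + 4 · |8 8; 7 1| = 4·(8 − 56) = -192
Sum: (-472) + (-539) + (-192) = -1203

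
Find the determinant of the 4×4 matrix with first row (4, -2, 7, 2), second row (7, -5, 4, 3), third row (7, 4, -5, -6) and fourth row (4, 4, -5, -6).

-270

Expand along row 1:
  + (4) · M_11   where M_11 = det([-5 4 3; 4 -5 -6; 4 -5 -6]) = 0
  − (-2) · M_12   where M_12 = det([7 4 3; 7 -5 -6; 4 -5 -6]) = 27
  + (7) · M_13   where M_13 = det([7 -5 3; 7 4 -6; 4 4 -6]) = -54
  − (2) · M_14   where M_14 = det([7 -5 4; 7 4 -5; 4 4 -5]) = -27
det = (+1)·(4)·(0) + (-1)·(-2)·(27) + (+1)·(7)·(-54) + (-1)·(2)·(-27) = -270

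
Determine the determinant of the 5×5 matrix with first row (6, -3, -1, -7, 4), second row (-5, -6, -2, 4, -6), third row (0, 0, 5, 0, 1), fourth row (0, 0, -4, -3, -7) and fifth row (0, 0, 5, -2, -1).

1632

The matrix is block upper-triangular with a 2×2 block and a 3×3 block on the diagonal, so its determinant equals the product of the determinants of the diagonal blocks.
det of the 2×2 block = -51
det of the 3×3 block = -32
det = (-51)·(-32) = 1632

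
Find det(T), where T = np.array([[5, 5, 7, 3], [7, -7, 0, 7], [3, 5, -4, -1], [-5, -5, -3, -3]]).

|T| = -672

Expand along row 2 (it has 1 zero):
  − (7) · M_21   where M_21 = det([5 7 3; 5 -4 -1; -5 -3 -3]) = 80
  + (-7) · M_22   where M_22 = det([5 7 3; 3 -4 -1; -5 -3 -3]) = 56
  + (7) · M_24   where M_24 = det([5 5 7; 3 5 -4; -5 -5 -3]) = 40
det = (-1)·(7)·(80) + (+1)·(-7)·(56) + (+1)·(7)·(40) = -672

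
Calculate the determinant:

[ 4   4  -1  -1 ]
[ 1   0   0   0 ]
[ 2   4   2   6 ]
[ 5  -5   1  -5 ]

68

Expand along row 2 (it has 3 zeros):
  − (1) · M_21   where M_21 = det([4 -1 -1; 4 2 6; -5 1 -5]) = -68
det = (-1)·(1)·(-68) = 68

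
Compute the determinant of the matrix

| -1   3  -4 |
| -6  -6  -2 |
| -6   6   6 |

Expand along row 1:
  + (-1) · |-6 -2; 6 6| = (-1)·(-36 − (-12)) = 24
  − 3 · |-6 -2; -6 6| = −3·(-36 − 12) = 144
  + (-4) · |-6 -6; -6 6| = (-4)·(-36 − 36) = 288
Sum: (24) + (144) + (288) = 456

456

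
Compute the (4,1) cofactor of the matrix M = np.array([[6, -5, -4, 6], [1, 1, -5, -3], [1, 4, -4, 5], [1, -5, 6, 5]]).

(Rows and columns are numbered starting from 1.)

-349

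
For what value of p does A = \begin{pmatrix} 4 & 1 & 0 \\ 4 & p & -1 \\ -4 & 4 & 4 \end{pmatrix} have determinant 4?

Expanding along the column containing p, det(A) is linear in p: det(A) = (16)·p + (4).
Set (16)·p + (4) = 4  ⇒  (16)·p = 0  ⇒  p = 0.

0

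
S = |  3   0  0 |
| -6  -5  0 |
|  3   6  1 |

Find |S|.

-15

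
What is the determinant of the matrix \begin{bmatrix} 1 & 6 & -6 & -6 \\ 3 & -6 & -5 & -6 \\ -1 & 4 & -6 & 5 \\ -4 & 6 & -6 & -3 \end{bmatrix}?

-3216

Expand along row 1:
  + (1) · M_11   where M_11 = det([-6 -5 -6; 4 -6 5; 6 -6 -3]) = -570
  − (6) · M_12   where M_12 = det([3 -5 -6; -1 -6 5; -4 -6 -3]) = 367
  + (-6) · M_13   where M_13 = det([3 -6 -6; -1 4 5; -4 6 -3]) = -48
  − (-6) · M_14   where M_14 = det([3 -6 -5; -1 4 -6; -4 6 -6]) = -122
det = (+1)·(1)·(-570) + (-1)·(6)·(367) + (+1)·(-6)·(-48) + (-1)·(-6)·(-122) = -3216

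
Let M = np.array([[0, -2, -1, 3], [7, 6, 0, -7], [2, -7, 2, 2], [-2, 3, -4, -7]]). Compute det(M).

Expand along row 1 (it has 1 zero):
  − (-2) · M_12   where M_12 = det([7 0 -7; 2 2 2; -2 -4 -7]) = -14
  + (-1) · M_13   where M_13 = det([7 6 -7; 2 -7 2; -2 3 -7]) = 417
  − (3) · M_14   where M_14 = det([7 6 0; 2 -7 2; -2 3 -4]) = 178
det = (-1)·(-2)·(-14) + (+1)·(-1)·(417) + (-1)·(3)·(178) = -979

det(M) = -979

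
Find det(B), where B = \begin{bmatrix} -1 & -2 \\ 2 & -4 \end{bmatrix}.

det(B) = (-1)·(-4) − (-2)·2 = 4 − (-4) = 8

8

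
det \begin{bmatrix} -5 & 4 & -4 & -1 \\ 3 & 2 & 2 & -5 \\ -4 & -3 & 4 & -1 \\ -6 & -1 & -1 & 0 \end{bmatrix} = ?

Expand along row 4 (it has 1 zero):
  − (-6) · M_41   where M_41 = det([4 -4 -1; 2 2 -5; -3 4 -1]) = -10
  + (-1) · M_42   where M_42 = det([-5 -4 -1; 3 2 -5; -4 4 -1]) = -202
  − (-1) · M_43   where M_43 = det([-5 4 -1; 3 2 -5; -4 -3 -1]) = 178
det = (-1)·(-6)·(-10) + (+1)·(-1)·(-202) + (-1)·(-1)·(178) = 320

320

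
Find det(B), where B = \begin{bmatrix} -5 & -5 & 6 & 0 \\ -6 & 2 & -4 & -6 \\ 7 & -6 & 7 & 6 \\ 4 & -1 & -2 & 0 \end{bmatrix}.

Expand along column 4 (it has 2 zeros):
  + (-6) · M_24   where M_24 = det([-5 -5 6; 7 -6 7; 4 -1 -2]) = -203
  − (6) · M_34   where M_34 = det([-5 -5 6; -6 2 -4; 4 -1 -2]) = 168
det = (+1)·(-6)·(-203) + (-1)·(6)·(168) = 210

det(B) = 210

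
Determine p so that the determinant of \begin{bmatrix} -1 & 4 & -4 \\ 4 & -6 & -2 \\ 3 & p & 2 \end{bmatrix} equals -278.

p = 9

Expanding along the row containing p, det(A) is linear in p: det(A) = (-18)·p + (-116).
Set (-18)·p + (-116) = -278  ⇒  (-18)·p = -162  ⇒  p = 9.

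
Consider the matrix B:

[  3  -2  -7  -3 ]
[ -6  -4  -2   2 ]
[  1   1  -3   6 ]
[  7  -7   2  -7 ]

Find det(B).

Expand along row 1:
  + (3) · M_11   where M_11 = det([-4 -2 2; 1 -3 6; -7 2 -7]) = -4
  − (-2) · M_12   where M_12 = det([-6 -2 2; 1 -3 6; 7 2 -7]) = -106
  + (-7) · M_13   where M_13 = det([-6 -4 2; 1 1 6; 7 -7 -7]) = -434
  − (-3) · M_14   where M_14 = det([-6 -4 -2; 1 1 -3; 7 -7 2]) = 234
det = (+1)·(3)·(-4) + (-1)·(-2)·(-106) + (+1)·(-7)·(-434) + (-1)·(-3)·(234) = 3516

det(B) = 3516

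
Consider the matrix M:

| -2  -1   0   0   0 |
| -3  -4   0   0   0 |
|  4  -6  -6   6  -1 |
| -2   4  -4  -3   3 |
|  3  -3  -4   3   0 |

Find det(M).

M is block lower-triangular with a 2×2 block and a 3×3 block on the diagonal, so its determinant equals the product of the determinants of the diagonal blocks.
det of the 2×2 block = 5
det of the 3×3 block = 6
det = (5)·(6) = 30

det(M) = 30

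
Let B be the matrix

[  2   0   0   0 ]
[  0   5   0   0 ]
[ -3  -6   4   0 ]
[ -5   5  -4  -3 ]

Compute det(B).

B is lower triangular, so det(B) is the product of the diagonal entries:
det = (2) · (5) · (4) · (-3) = -120

-120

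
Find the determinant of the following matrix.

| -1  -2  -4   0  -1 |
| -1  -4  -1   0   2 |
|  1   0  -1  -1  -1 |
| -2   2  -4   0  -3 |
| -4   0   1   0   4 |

56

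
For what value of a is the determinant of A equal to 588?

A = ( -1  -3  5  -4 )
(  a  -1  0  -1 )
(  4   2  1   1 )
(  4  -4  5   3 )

4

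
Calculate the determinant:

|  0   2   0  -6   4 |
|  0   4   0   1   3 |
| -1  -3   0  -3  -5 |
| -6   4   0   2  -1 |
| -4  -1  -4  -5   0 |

Expand along column 3 (it has 4 zeros):
  + (-4) · M_53   where M_53 = det([0 2 -6 4; 0 4 1 3; -1 -3 -3 -5; -6 4 2 -1]) = -470
det = (+1)·(-4)·(-470) = 1880

The determinant is 1880.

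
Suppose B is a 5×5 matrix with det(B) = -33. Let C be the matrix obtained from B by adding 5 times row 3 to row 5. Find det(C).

-33

Adding a multiple of one row to another leaves the determinant unchanged.
det(C) = (1)·(-33) = -33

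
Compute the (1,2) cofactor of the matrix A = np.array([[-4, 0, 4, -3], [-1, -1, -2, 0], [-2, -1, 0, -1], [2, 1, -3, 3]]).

Delete row 1 and column 2; the remaining 3×3 submatrix is [-1 -2 0; -2 0 -1; 2 -3 3].
Its determinant is -5.
The cofactor carries sign (−1)^(1+2) = −1, so C_{1,2} = −(-5) = 5.

The cofactor is 5.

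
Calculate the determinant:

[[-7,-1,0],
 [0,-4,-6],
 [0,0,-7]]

The matrix is upper triangular, so the determinant is the product of the diagonal entries:
det = (-7) · (-4) · (-7) = -196

-196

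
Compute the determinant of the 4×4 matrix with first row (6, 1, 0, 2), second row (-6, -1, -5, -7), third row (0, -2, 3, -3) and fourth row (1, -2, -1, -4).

Expand along row 1 (it has 1 zero):
  + (6) · M_11   where M_11 = det([-1 -5 -7; -2 3 -3; -2 -1 -4]) = -31
  − (1) · M_12   where M_12 = det([-6 -5 -7; 0 3 -3; 1 -1 -4]) = 126
  − (2) · M_14   where M_14 = det([-6 -1 -5; 0 -2 3; 1 -2 -1]) = -61
det = (+1)·(6)·(-31) + (-1)·(1)·(126) + (-1)·(2)·(-61) = -190

The determinant is -190.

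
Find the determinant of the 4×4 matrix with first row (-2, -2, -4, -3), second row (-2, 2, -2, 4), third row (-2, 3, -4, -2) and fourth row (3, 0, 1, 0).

Expand along row 4 (it has 2 zeros):
  − (3) · M_41   where M_41 = det([-2 -4 -3; 2 -2 4; 3 -4 -2]) = -98
  − (1) · M_43   where M_43 = det([-2 -2 -3; -2 2 4; -2 3 -2]) = 62
det = (-1)·(3)·(-98) + (-1)·(1)·(62) = 232

The determinant is 232.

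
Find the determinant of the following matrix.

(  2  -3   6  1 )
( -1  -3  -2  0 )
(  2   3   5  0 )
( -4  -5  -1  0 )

-28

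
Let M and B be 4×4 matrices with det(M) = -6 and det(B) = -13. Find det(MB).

78

det(MB) = det(M)·det(B) = (-6)·(-13) = 78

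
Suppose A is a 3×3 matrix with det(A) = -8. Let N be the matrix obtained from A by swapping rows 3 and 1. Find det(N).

Swapping two rows multiplies the determinant by −1.
det(N) = (-1)·(-8) = 8

8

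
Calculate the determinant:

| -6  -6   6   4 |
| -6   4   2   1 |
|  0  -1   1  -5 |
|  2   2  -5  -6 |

Expand along row 3 (it has 1 zero):
  − (-1) · M_32   where M_32 = det([-6 6 4; -6 2 1; 2 -5 -6]) = -58
  + (1) · M_33   where M_33 = det([-6 -6 4; -6 4 1; 2 2 -6]) = 280
  − (-5) · M_34   where M_34 = det([-6 -6 6; -6 4 2; 2 2 -5]) = 180
det = (-1)·(-1)·(-58) + (+1)·(1)·(280) + (-1)·(-5)·(180) = 1122

1122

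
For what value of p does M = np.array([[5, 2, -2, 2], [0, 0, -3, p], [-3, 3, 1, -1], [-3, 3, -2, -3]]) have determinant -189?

p = 1

Expanding along the row containing p, det(M) is linear in p: det(M) = (-63)·p + (-126).
Set (-63)·p + (-126) = -189  ⇒  (-63)·p = -63  ⇒  p = 1.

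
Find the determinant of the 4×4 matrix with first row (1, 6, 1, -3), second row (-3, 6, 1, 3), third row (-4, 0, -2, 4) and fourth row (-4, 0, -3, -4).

Expand along column 2 (it has 2 zeros):
  − (6) · M_12   where M_12 = det([-3 1 3; -4 -2 4; -4 -3 -4]) = -80
  + (6) · M_22   where M_22 = det([1 1 -3; -4 -2 4; -4 -3 -4]) = -24
det = (-1)·(6)·(-80) + (+1)·(6)·(-24) = 336

The determinant is 336.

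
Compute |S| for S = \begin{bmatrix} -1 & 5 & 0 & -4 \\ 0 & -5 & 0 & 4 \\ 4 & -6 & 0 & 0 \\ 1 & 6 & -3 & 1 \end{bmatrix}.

The determinant is -72.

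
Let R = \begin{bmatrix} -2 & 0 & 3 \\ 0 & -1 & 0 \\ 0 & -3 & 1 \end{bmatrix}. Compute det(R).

Expand along column 1:
  + (-2) · |-1 0; -3 1| = (-2)·(-1 − 0) = 2

2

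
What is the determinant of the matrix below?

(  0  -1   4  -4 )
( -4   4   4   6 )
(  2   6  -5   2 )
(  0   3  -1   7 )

-608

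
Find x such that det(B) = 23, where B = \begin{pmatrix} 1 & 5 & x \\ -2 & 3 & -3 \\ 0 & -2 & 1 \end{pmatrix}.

x = 4

Expanding along the column containing x, det(B) is linear in x: det(B) = (4)·x + (7).
Set (4)·x + (7) = 23  ⇒  (4)·x = 16  ⇒  x = 4.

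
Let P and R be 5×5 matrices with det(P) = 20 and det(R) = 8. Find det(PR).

160

det(PR) = det(P)·det(R) = (20)·(8) = 160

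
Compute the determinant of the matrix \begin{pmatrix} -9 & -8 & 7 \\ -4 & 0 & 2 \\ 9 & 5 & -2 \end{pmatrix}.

-130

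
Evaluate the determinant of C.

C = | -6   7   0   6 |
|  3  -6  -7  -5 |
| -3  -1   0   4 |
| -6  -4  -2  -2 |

Expand along column 3 (it has 2 zeros):
  − (-7) · M_23   where M_23 = det([-6 7 6; -3 -1 4; -6 -4 -2]) = -282
  − (-2) · M_43   where M_43 = det([-6 7 6; 3 -6 -5; -3 -1 4]) = 69
det = (-1)·(-7)·(-282) + (-1)·(-2)·(69) = -1836

The determinant is -1836.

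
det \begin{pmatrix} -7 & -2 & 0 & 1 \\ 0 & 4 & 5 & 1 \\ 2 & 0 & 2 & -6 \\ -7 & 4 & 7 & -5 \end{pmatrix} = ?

The determinant is 648.

Expand along row 1 (it has 1 zero):
  + (-7) · M_11   where M_11 = det([4 5 1; 0 2 -6; 4 7 -5]) = 0
  − (-2) · M_12   where M_12 = det([0 5 1; 2 2 -6; -7 7 -5]) = 288
  − (1) · M_14   where M_14 = det([0 4 5; 2 0 2; -7 4 7]) = -72
det = (+1)·(-7)·(0) + (-1)·(-2)·(288) + (-1)·(1)·(-72) = 648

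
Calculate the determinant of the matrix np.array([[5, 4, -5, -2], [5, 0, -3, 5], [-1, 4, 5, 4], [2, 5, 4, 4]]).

The determinant is 472.

Expand along row 2 (it has 1 zero):
  − (5) · M_21   where M_21 = det([4 -5 -2; 4 5 4; 5 4 4]) = 14
  − (-3) · M_23   where M_23 = det([5 4 -2; -1 4 4; 2 5 4]) = 54
  + (5) · M_24   where M_24 = det([5 4 -5; -1 4 5; 2 5 4]) = 76
det = (-1)·(5)·(14) + (-1)·(-3)·(54) + (+1)·(5)·(76) = 472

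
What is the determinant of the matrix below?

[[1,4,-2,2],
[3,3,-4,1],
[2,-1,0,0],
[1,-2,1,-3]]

45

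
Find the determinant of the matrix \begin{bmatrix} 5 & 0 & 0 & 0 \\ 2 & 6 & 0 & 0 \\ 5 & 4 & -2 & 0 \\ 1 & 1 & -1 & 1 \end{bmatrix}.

-60

The matrix is lower triangular, so the determinant is the product of the diagonal entries:
det = (5) · (6) · (-2) · (1) = -60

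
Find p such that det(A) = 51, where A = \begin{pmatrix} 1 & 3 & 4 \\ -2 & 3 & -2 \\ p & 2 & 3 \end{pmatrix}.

-2

Expanding along the column containing p, det(A) is linear in p: det(A) = (-18)·p + (15).
Set (-18)·p + (15) = 51  ⇒  (-18)·p = 36  ⇒  p = -2.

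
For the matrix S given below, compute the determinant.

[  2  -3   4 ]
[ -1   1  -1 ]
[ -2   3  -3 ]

|S| = -1

Expand along column 1:
  + 2 · |1 -1; 3 -3| = 2·(-3 − (-3)) = 0
  − (-1) · |-3 4; 3 -3| = −(-1)·(9 − 12) = -3
  + (-2) · |-3 4; 1 -1| = (-2)·(3 − 4) = 2
Sum: (0) + (-3) + (2) = -1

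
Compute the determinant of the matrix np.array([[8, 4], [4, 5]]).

The determinant is 24.

det = 8·5 − 4·4 = 40 − 16 = 24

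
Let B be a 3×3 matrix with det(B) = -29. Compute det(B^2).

det(B^2) = (det B)^2 = (-29)^2 = 841

The determinant is 841.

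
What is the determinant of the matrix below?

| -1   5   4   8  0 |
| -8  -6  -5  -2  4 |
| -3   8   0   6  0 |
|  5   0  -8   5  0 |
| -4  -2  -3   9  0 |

18900

Expand along column 5 (it has 4 zeros):
  − (4) · M_25   where M_25 = det([-1 5 4 8; -3 8 0 6; 5 0 -8 5; -4 -2 -3 9]) = -4725
det = (-1)·(4)·(-4725) = 18900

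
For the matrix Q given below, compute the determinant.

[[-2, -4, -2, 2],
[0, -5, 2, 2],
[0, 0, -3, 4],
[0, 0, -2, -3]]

det(Q) = 170

Q is block upper-triangular with a 2×2 block and a 2×2 block on the diagonal, so its determinant equals the product of the determinants of the diagonal blocks.
det of the 2×2 block = 10
det of the 2×2 block = 17
det = (10)·(17) = 170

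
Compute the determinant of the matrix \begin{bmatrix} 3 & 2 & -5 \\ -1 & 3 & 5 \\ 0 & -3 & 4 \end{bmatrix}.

Expand along row 3:
  − (-3) · |3 -5; -1 5| = −(-3)·(15 − 5) = 30
  + 4 · |3 2; -1 3| = 4·(9 − (-2)) = 44
Sum: (30) + (44) = 74

The determinant is 74.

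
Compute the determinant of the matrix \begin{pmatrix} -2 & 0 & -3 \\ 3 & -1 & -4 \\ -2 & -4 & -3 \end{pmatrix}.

68

Expand along column 2:
  + (-1) · |-2 -3; -2 -3| = (-1)·(6 − 6) = 0
  − (-4) · |-2 -3; 3 -4| = −(-4)·(8 − (-9)) = 68
Sum: (0) + (68) = 68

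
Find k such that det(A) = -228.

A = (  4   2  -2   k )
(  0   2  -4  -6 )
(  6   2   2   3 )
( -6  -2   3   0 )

k = -5

Expanding along the column containing k, det(A) is linear in k: det(A) = (60)·k + (72).
Set (60)·k + (72) = -228  ⇒  (60)·k = -300  ⇒  k = -5.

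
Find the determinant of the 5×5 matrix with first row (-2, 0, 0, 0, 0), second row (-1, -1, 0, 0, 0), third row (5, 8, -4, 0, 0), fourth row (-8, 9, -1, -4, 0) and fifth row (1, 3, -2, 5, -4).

The matrix is lower triangular, so the determinant is the product of the diagonal entries:
det = (-2) · (-1) · (-4) · (-4) · (-4) = -128

-128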